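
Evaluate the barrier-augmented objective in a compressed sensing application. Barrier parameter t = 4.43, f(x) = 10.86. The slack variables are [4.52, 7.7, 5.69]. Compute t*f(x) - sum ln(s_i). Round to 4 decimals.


Step 1: Compute log-barrier.
ln values: [1.5085, 2.0412, 1.7387]
phi = -(1.5085 + 2.0412 + 1.7387) = -5.2884
Step 2: Compute augmented objective.
t*f(x) = 4.43*10.86 = 48.1098
Total = 48.1098 - 5.2884 = 42.8214


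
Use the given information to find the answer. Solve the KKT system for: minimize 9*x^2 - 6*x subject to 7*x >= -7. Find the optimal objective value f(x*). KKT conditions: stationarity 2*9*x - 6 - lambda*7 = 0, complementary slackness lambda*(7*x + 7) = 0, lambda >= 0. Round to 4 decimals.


Step 1: Try lambda = 0 (constraint inactive).
Stationarity: 2*9*x - 6 = 0
x* = 6/(2*9) = 1/3 = 0.3333 (rounded; the exact value 1/3 is used below)
Check constraint: 7*0.3333 = 2.3331 >= -7 -- satisfied.
Step 2: Compute optimal value.
f(x*) = 9*(1/3)^2 - 6*(1/3) = -1.0


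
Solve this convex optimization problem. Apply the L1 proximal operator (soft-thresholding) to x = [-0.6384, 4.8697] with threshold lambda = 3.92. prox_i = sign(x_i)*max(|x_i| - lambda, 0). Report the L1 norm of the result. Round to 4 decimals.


Soft-thresholding with lambda = 3.92:
prox(-0.6384) = sign(-0.6384)*max(|-0.6384| - 3.92, 0) = 0.0
prox(4.8697) = sign(4.8697)*max(|4.8697| - 3.92, 0) = 0.9497
prox(x) = [0.0, 0.9497]
||prox(x)||_1 = 0.0 + 0.9497 = 0.9497


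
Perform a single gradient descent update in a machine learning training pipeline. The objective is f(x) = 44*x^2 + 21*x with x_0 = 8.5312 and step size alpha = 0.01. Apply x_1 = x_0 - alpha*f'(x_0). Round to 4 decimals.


We compute the gradient at x_0 and apply the update.
f'(x) = 88*x + 21
f'(8.5312) = 88*8.5312 + 21 = 771.7456
x_1 = 8.5312 - 0.01*771.7456 = 0.8137


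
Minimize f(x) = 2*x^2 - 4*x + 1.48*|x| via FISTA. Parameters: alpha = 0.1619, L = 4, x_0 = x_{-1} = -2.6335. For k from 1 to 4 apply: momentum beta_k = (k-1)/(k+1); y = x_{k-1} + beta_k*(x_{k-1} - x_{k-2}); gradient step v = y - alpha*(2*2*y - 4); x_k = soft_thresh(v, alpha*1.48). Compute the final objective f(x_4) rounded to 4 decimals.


FISTA on f(x) = 2*x^2 - 4*x + 1.48*|x|
L = 4, alpha = 0.1619
Iteration 1: beta = 0.0, y = -2.6335 + 0.0*(-2.6335 + 2.6335) = -2.6335
  grad(y) = -14.534, v = y - alpha*grad = -0.2804
  prox(v) = soft_thresh(-0.2804, 0.2396) = -0.0408
Iteration 2: beta = 0.3333, y = -0.0408 + 0.3333*(-0.0408 + 2.6335) = 0.8234
  grad(y) = -0.7064, v = y - alpha*grad = 0.9378
  prox(v) = soft_thresh(0.9378, 0.2396) = 0.6982
Iteration 3: beta = 0.5, y = 0.6982 + 0.5*(0.6982 + 0.0408) = 1.0676
  grad(y) = 0.2706, v = y - alpha*grad = 1.0238
  prox(v) = soft_thresh(1.0238, 0.2396) = 0.7842
Iteration 4: beta = 0.6, y = 0.7842 + 0.6*(0.7842 - 0.6982) = 0.8359
  grad(y) = -0.6565, v = y - alpha*grad = 0.9422
  prox(v) = soft_thresh(0.9422, 0.2396) = 0.7025
f(x_4) = 2*0.7025^2 - 4*0.7025 + 1.48*|0.7025| = -0.7833


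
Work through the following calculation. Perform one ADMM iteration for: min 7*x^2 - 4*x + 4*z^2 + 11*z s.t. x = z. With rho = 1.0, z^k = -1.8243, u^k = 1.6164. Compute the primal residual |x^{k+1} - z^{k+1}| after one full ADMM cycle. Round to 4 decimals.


ADMM iteration with rho = 1.0, z^k = -1.8243, u^k = 1.6164
Step 1: x-update.
Minimize 7*x^2 - 4*x + (1.0/2)*(x + 1.8243 + 1.6164)^2
FOC: (2*7 + 1.0)*x = 4 + 1.0*(-1.8243 - 1.6164)
x^{k+1} = 0.0373
Step 2: z-update.
Minimize 4*z^2 + 11*z + (1.0/2)*(0.0373 - z + 1.6164)^2
FOC: (2*4 + 1.0)*z = -11 + 1.0*(0.0373 + 1.6164)
z^{k+1} = -1.0385
Step 3: u-update.
u^{k+1} = 1.6164 + 0.0373 + 1.0385 = 2.6922
Step 4: Primal residual = |0.0373 + 1.0385| = 1.0758


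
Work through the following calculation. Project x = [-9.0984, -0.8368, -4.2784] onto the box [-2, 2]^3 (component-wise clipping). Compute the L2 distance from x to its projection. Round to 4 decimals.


Project each component onto [-2, 2].
clip(-9.0984) = -2.0, clip(-0.8368) = -0.8368, clip(-4.2784) = -2.0
Projection = [-2.0, -0.8368, -2.0]
Squared diffs: [50.3873, 0.0, 5.1911]
Distance = sqrt(55.5784) = 7.4551


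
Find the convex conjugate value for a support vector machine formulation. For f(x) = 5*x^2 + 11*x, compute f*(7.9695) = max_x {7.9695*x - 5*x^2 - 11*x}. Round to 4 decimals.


f*(y) = sup_x {y*x - a*x^2 - b*x} = sup_x {(y-b)*x - a*x^2}
FOC: (y - b) - 2a*x = 0 => x* = (y - b)/(2a)
x* = (7.9695 - 11)/(2*5) = -0.3031
f*(7.9695) = (y-b)^2/(4a) = (7.9695 - 11)^2/(4*5)
= 9.1839/20 = 0.4592


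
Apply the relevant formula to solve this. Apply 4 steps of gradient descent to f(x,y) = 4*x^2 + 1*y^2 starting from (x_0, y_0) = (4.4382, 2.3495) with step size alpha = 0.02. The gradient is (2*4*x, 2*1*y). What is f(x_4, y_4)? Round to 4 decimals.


Gradient descent on f(x,y) = 4*x^2 + 1*y^2.
Starting point: (4.4382, 2.3495), alpha = 0.02
Step 1: grad_x = 2*4*4.4382 = 35.5056, grad_y = 2*1*2.3495 = 4.699
  x_1 = 4.4382 - 0.02*35.5056 = 3.7281
  y_1 = 2.3495 - 0.02*4.699 = 2.2555
Step 2: grad_x = 2*4*3.7281 = 29.8247, grad_y = 2*1*2.2555 = 4.511
  x_2 = 3.7281 - 0.02*29.8247 = 3.1316
  y_2 = 2.2555 - 0.02*4.511 = 2.1653
Step 3: grad_x = 2*4*3.1316 = 25.0528, grad_y = 2*1*2.1653 = 4.3306
  x_3 = 3.1316 - 0.02*25.0528 = 2.6305
  y_3 = 2.1653 - 0.02*4.3306 = 2.0787
Step 4: grad_x = 2*4*2.6305 = 21.0443, grad_y = 2*1*2.0787 = 4.1574
  x_4 = 2.6305 - 0.02*21.0443 = 2.2097
  y_4 = 2.0787 - 0.02*4.1574 = 1.9955
f(2.2097, 1.9955) = 4*2.2097^2 + 1*1.9955^2 = 23.5124


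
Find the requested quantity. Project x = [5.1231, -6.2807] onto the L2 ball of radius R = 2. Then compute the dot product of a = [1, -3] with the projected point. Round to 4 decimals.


Step 1: Compute ||x|| (intermediates to 6 decimals).
||x|| = sqrt(5.1231^2 + (-6.2807)^2) = 8.105143
Step 2: Project.
Since ||x|| > R, scale = R/||x|| = 2/8.105143 = 0.246757, proj(x) = scale * x
proj(x) = [1.264161, -1.549807]
Step 3: Dot product.
a^T * proj(x) = 1*1.264161 - 3*(-1.549807) = 5.9136


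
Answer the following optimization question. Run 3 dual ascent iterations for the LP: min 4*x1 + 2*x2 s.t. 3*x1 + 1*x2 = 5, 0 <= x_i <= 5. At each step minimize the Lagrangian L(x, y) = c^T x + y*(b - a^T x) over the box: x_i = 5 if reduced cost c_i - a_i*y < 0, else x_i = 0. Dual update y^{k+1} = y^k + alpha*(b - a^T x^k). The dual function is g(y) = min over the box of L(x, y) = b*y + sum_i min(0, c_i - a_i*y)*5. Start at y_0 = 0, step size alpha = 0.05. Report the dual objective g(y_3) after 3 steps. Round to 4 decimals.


Dual ascent for LP: min 4*x1 + 2*x2, 3*x1 + 1*x2 = 5, 0 <= x_i <= 5
Step 1: y^k = 0.0, reduced costs: (4.0, 2.0)
  x^k = (0.0, 0.0), subgradient = b - a^T x = 5.0
  y^{k+1} = 0.0 + 0.05*5.0 = 0.25
Step 2: y^k = 0.25, reduced costs: (3.25, 1.75)
  x^k = (0.0, 0.0), subgradient = b - a^T x = 5.0
  y^{k+1} = 0.25 + 0.05*5.0 = 0.5
Step 3: y^k = 0.5, reduced costs: (2.5, 1.5)
  x^k = (0.0, 0.0), subgradient = b - a^T x = 5.0
  y^{k+1} = 0.5 + 0.05*5.0 = 0.75
Dual objective at y_3 = 0.75: reduced costs (1.75, 1.25), box minimizer x = (0.0, 0.0)
g(y_3) = b*y + (c1 - a1*y)*x1 + (c2 - a2*y)*x2 = 5*0.75 + 1.75*0.0 + 1.25*0.0 = 3.75 + 0.0 + 0.0 = 3.75


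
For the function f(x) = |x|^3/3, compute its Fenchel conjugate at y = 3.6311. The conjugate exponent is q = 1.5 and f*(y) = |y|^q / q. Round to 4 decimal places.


The conjugate exponent q satisfies 1/p + 1/q = 1.
p = 3, so q = 3/(3 - 1) = 1.5
|y|^q = 3.6311^1.5 = 6.9192
f*(3.6311) = 6.9192 / 1.5 = 4.6128


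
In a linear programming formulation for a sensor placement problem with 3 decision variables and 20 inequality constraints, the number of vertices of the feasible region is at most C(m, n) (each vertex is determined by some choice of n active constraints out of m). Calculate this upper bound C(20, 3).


Each vertex corresponds to some choice of n active constraints out of m, so the number of vertices is at most C(m, n) = m! / (n!(m-n)!).
m = 20, n = 3
Numerator: 20 * 19 * 18
Denominator: 3! = 6
C(20, 3) = 1140


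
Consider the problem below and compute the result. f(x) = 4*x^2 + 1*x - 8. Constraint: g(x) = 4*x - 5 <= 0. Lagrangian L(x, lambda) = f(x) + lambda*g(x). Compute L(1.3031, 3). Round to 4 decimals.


Step 1: Evaluate f(x).
f(1.3031) = 4*1.3031^2 + 1*1.3031 - 8 = 0.0954
Step 2: Evaluate g(x).
g(1.3031) = 4*1.3031 - 5 = 0.2124
Step 3: Compute Lagrangian.
L = 0.0954 + 3*0.2124 = 0.7326


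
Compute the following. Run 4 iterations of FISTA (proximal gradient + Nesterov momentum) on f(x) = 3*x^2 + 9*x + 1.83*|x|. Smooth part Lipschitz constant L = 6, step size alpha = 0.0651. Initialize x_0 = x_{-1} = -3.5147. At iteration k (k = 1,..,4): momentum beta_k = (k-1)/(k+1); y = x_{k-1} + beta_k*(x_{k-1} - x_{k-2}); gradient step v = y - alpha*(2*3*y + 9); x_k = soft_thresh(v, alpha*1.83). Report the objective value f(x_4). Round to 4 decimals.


FISTA on f(x) = 3*x^2 + 9*x + 1.83*|x|
L = 6, alpha = 0.0651
Iteration 1: beta = 0.0, y = -3.5147 + 0.0*(-3.5147 + 3.5147) = -3.5147
  grad(y) = -12.0882, v = y - alpha*grad = -2.7278
  prox(v) = soft_thresh(-2.7278, 0.1191) = -2.6086
Iteration 2: beta = 0.3333, y = -2.6086 + 0.3333*(-2.6086 + 3.5147) = -2.3066
  grad(y) = -4.8396, v = y - alpha*grad = -1.9915
  prox(v) = soft_thresh(-1.9915, 0.1191) = -1.8724
Iteration 3: beta = 0.5, y = -1.8724 + 0.5*(-1.8724 + 2.6086) = -1.5043
  grad(y) = -0.0258, v = y - alpha*grad = -1.5026
  prox(v) = soft_thresh(-1.5026, 0.1191) = -1.3835
Iteration 4: beta = 0.6, y = -1.3835 + 0.6*(-1.3835 + 1.8724) = -1.0901
  grad(y) = 2.4592, v = y - alpha*grad = -1.2502
  prox(v) = soft_thresh(-1.2502, 0.1191) = -1.1311
f(x_4) = 3*(-1.1311)^2 + 9*(-1.1311) + 1.83*|-1.1311| = -4.2718


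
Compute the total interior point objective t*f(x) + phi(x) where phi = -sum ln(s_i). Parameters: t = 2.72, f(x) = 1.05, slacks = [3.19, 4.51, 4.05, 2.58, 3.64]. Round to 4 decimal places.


Step 1: Compute log-barrier.
ln values: [1.16, 1.5063, 1.3987, 0.9478, 1.292]
phi = -(1.16 + 1.5063 + 1.3987 + 0.9478 + 1.292) = -6.3048
Step 2: Compute augmented objective.
t*f(x) = 2.72*1.05 = 2.856
Total = 2.856 - 6.3048 = -3.4488


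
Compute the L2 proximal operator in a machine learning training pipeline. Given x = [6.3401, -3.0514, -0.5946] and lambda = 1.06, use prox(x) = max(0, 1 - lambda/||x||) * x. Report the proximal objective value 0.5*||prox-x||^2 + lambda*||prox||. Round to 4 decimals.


Step 1: Compute ||x||.
||x|| = 7.0613
Step 2: Compute scaling factor.
scale = max(0, 1 - 1.06/7.0613) = 0.8499
Step 3: prox(x) = [5.3884, -2.5933, -0.5053]
||prox(x)|| = 6.0013
Step 4: Proximal objective.
0.5*||prox-x||^2 = 0.5618
lambda*||prox|| = 6.3614
Total = 6.9231


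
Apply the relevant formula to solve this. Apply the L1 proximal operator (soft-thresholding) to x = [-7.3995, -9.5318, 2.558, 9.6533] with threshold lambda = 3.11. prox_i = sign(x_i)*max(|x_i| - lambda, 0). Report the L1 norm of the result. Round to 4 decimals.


Soft-thresholding with lambda = 3.11:
prox(-7.3995) = sign(-7.3995)*max(|-7.3995| - 3.11, 0) = -4.2895
prox(-9.5318) = sign(-9.5318)*max(|-9.5318| - 3.11, 0) = -6.4218
prox(2.558) = sign(2.558)*max(|2.558| - 3.11, 0) = 0.0
prox(9.6533) = sign(9.6533)*max(|9.6533| - 3.11, 0) = 6.5433
prox(x) = [-4.2895, -6.4218, 0.0, 6.5433]
||prox(x)||_1 = 4.2895 + 6.4218 + 0.0 + 6.5433 = 17.2546


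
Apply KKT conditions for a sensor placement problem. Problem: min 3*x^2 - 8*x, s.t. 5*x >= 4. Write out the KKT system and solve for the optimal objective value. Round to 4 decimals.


Step 1: Try lambda = 0 (constraint inactive).
Stationarity: 2*3*x - 8 = 0
x* = 8/(2*3) = 4/3 = 1.3333 (rounded; the exact value 4/3 is used below)
Check constraint: 5*1.3333 = 6.6665 >= 4 -- satisfied.
Step 2: Compute optimal value.
f(x*) = 3*(4/3)^2 - 8*(4/3) = -5.3333


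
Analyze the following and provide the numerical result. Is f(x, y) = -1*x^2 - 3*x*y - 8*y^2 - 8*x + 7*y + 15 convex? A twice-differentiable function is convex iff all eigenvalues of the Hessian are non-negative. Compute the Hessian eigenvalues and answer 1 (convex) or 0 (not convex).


The Hessian of f(x,y) = -1*x^2 - 3*x*y - 8*y^2 - 8*x + 7*y + 15 is:
H = [[-2, -3], [-3, -16]]
Trace = -2 - 16 = -18
Determinant = -2*-16 - (-3)^2 = 23
Discriminant = (-18)^2 - 4*23 = 232.0
Eigenvalues: lambda_1 = -16.6158, lambda_2 = -1.3842
The function is not convex.

0


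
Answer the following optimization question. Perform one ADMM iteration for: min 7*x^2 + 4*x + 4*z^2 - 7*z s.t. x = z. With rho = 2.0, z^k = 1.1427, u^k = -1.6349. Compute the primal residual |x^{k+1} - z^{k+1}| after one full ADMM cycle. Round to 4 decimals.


ADMM iteration with rho = 2.0, z^k = 1.1427, u^k = -1.6349
Step 1: x-update.
Minimize 7*x^2 + 4*x + (2.0/2)*(x - 1.1427 - 1.6349)^2
FOC: (2*7 + 2.0)*x = -4 + 2.0*(1.1427 + 1.6349)
x^{k+1} = 0.0972
Step 2: z-update.
Minimize 4*z^2 - 7*z + (2.0/2)*(0.0972 - z - 1.6349)^2
FOC: (2*4 + 2.0)*z = 7 + 2.0*(0.0972 - 1.6349)
z^{k+1} = 0.3925
Step 3: u-update.
u^{k+1} = -1.6349 + 0.0972 - 0.3925 = -1.9302
Step 4: Primal residual = |0.0972 - 0.3925| = 0.2953


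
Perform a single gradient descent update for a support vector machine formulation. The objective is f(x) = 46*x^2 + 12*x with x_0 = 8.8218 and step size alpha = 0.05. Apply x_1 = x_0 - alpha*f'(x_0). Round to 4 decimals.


We compute the gradient at x_0 and apply the update.
f'(x) = 92*x + 12
f'(8.8218) = 92*8.8218 + 12 = 823.6056
x_1 = 8.8218 - 0.05*823.6056 = -32.3585


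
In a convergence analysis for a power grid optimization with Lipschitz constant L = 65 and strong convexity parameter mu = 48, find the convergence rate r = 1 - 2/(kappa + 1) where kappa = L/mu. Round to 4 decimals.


Step 1: Compute the condition number.
kappa = L/mu = 65/48 = 1.3542
Step 2: Compute the convergence rate.
r = 1 - 2/(kappa + 1) = 1 - 2*mu/(L + mu) = (L - mu)/(L + mu) = 17/113 = 0.1504


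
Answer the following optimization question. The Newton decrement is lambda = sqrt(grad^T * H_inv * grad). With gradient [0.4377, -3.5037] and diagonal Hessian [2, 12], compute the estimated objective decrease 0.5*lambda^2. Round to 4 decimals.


Step 1: H is diagonal, so H^(-1) * g = [0.2189, -0.292].
Step 2: g^T H^(-1) g = sum_i g_i^2 / H_ii
  = (0.4377)^2/2 + (-3.5037)^2/12
  = 0.0958 + 1.023 = 1.1188
Step 3: Objective decrease = 0.5 * g^T H^(-1) g = 0.5594


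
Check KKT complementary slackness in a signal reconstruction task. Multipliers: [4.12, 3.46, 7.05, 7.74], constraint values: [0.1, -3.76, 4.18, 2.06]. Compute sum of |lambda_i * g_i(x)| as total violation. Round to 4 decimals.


KKT complementary slackness check:
lambda_1 * g_1 = 4.12 * 0.1 = 0.412
lambda_2 * g_2 = 3.46 * -3.76 = -13.0096
lambda_3 * g_3 = 7.05 * 4.18 = 29.469
lambda_4 * g_4 = 7.74 * 2.06 = 15.9444
Total violation = 0.412 + 13.0096 + 29.469 + 15.9444 = 58.835


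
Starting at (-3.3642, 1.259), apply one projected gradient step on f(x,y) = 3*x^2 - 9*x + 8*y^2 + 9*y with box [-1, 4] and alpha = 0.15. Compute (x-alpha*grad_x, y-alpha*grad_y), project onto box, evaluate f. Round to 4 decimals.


Step 1: Compute gradient at (-3.3642, 1.259).
grad_x = 2*3*-3.3642 - 9 = -29.1852
grad_y = 2*8*1.259 + 9 = 29.144
Step 2: Gradient step.
x_raw = -3.3642 - 0.15*-29.1852 = 1.0136
y_raw = 1.259 - 0.15*29.144 = -3.1126
Step 3: Project onto [-1, 4].
x_proj = clip(1.0136) = 1.0136
y_proj = clip(-3.1126) = -1.0
Step 4: Evaluate f.
f(1.0136, -1.0) = -7.0402


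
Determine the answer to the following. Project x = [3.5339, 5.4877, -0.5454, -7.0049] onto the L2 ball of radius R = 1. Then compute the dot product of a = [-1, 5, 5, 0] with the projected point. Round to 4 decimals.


Step 1: Compute ||x|| (intermediates to 6 decimals).
||x|| = sqrt(3.5339^2 + 5.4877^2 + (-0.5454)^2 + (-7.0049)^2) = 9.590067
Step 2: Project.
Since ||x|| > R, scale = R/||x|| = 1/9.590067 = 0.104275, proj(x) = scale * x
proj(x) = [0.368497, 0.57223, -0.056872, -0.730436]
Step 3: Dot product.
a^T * proj(x) = -1*0.368497 + 5*0.57223 + 5*(-0.056872) + 0*(-0.730436) = 2.2083


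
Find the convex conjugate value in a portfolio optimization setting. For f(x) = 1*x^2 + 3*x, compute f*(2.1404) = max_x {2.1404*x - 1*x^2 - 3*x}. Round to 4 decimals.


f*(y) = sup_x {y*x - a*x^2 - b*x} = sup_x {(y-b)*x - a*x^2}
FOC: (y - b) - 2a*x = 0 => x* = (y - b)/(2a)
x* = (2.1404 - 3)/(2*1) = -0.4298
f*(2.1404) = (y-b)^2/(4a) = (2.1404 - 3)^2/(4*1)
= 0.7389/4 = 0.1847


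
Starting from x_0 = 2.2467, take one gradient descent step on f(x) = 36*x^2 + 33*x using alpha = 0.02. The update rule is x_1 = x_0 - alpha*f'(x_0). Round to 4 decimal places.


We compute the gradient at x_0 and apply the update.
f'(x) = 72*x + 33
f'(2.2467) = 72*2.2467 + 33 = 194.7624
x_1 = 2.2467 - 0.02*194.7624 = -1.6485


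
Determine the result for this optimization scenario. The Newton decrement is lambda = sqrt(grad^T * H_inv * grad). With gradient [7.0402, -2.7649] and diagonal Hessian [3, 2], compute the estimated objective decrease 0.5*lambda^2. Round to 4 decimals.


Step 1: H is diagonal, so H^(-1) * g = [2.3467, -1.3825].
Step 2: g^T H^(-1) g = sum_i g_i^2 / H_ii
  = (7.0402)^2/3 + (-2.7649)^2/2
  = 16.5215 + 3.8223 = 20.3438
Step 3: Objective decrease = 0.5 * g^T H^(-1) g = 10.1719


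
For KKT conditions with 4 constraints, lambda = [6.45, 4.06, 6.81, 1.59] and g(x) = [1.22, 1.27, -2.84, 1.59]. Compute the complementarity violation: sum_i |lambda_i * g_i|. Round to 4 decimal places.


KKT complementary slackness check:
lambda_1 * g_1 = 6.45 * 1.22 = 7.869
lambda_2 * g_2 = 4.06 * 1.27 = 5.1562
lambda_3 * g_3 = 6.81 * -2.84 = -19.3404
lambda_4 * g_4 = 1.59 * 1.59 = 2.5281
Total violation = 7.869 + 5.1562 + 19.3404 + 2.5281 = 34.8937


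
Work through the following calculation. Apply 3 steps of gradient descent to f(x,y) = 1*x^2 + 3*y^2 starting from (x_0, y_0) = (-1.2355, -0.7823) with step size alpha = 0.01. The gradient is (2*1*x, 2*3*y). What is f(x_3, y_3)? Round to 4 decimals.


Gradient descent on f(x,y) = 1*x^2 + 3*y^2.
Starting point: (-1.2355, -0.7823), alpha = 0.01
Step 1: grad_x = 2*1*-1.2355 = -2.471, grad_y = 2*3*-0.7823 = -4.6938
  x_1 = -1.2355 - 0.01*-2.471 = -1.2108
  y_1 = -0.7823 - 0.01*-4.6938 = -0.7354
Step 2: grad_x = 2*1*-1.2108 = -2.4216, grad_y = 2*3*-0.7354 = -4.4122
  x_2 = -1.2108 - 0.01*-2.4216 = -1.1866
  y_2 = -0.7354 - 0.01*-4.4122 = -0.6912
Step 3: grad_x = 2*1*-1.1866 = -2.3731, grad_y = 2*3*-0.6912 = -4.1474
  x_3 = -1.1866 - 0.01*-2.3731 = -1.1628
  y_3 = -0.6912 - 0.01*-4.1474 = -0.6498
f(-1.1628, -0.6498) = 1*(-1.1628)^2 + 3*(-0.6498)^2 = 2.6188


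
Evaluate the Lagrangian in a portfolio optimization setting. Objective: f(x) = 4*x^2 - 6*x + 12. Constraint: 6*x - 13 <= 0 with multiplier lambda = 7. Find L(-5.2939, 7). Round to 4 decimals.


Step 1: Evaluate f(x).
f(-5.2939) = 4*(-5.2939)^2 - 6*(-5.2939) + 12 = 155.8649
Step 2: Evaluate g(x).
g(-5.2939) = 6*-5.2939 - 13 = -44.7634
Step 3: Compute Lagrangian.
L = 155.8649 + 7*-44.7634 = -157.4789


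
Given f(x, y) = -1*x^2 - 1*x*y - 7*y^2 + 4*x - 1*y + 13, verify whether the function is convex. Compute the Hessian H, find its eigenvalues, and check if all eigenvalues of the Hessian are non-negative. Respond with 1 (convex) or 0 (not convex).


The Hessian of f(x,y) = -1*x^2 - 1*x*y - 7*y^2 + 4*x - 1*y + 13 is:
H = [[-2, -1], [-1, -14]]
Trace = -2 - 14 = -16
Determinant = -2*-14 - (-1)^2 = 27
Discriminant = (-16)^2 - 4*27 = 148.0
Eigenvalues: lambda_1 = -14.0828, lambda_2 = -1.9172
The function is not convex.

0


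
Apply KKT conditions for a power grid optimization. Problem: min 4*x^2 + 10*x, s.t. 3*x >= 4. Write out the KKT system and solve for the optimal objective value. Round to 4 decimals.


Step 1: Try lambda = 0 (constraint inactive).
x_unc = -10/(2*4) = -1.25
Check: 3*-1.25 = -3.75 < 4 -- violated!
Step 2: Constraint must be active: 3*x = 4
x* = 4/3 = 1.3333 (rounded; the exact value 4/3 is used below)
lambda = (2*4*(4/3) + 10)/3 = 6.8889
Step 3: Compute optimal value.
f(x*) = 4*(4/3)^2 + 10*(4/3) = 20.4444


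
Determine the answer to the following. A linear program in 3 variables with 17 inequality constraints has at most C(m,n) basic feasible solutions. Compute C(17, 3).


Each vertex corresponds to some choice of n active constraints out of m, so the number of vertices is at most C(m, n) = m! / (n!(m-n)!).
m = 17, n = 3
Numerator: 17 * 16 * 15
Denominator: 3! = 6
C(17, 3) = 680


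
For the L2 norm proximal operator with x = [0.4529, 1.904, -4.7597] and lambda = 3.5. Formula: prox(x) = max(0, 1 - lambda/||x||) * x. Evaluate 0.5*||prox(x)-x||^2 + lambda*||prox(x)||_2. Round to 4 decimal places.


Step 1: Compute ||x||.
||x|| = 5.1464
Step 2: Compute scaling factor.
scale = max(0, 1 - 3.5/5.1464) = 0.3199
Step 3: prox(x) = [0.1449, 0.6091, -1.5227]
||prox(x)|| = 1.6464
Step 4: Proximal objective.
0.5*||prox-x||^2 = 6.125
lambda*||prox|| = 5.7624
Total = 11.8873


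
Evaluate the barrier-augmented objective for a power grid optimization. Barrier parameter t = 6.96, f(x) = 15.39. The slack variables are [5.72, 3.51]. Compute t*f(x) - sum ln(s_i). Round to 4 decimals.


Step 1: Compute log-barrier.
ln values: [1.744, 1.2556]
phi = -(1.744 + 1.2556) = -2.9996
Step 2: Compute augmented objective.
t*f(x) = 6.96*15.39 = 107.1144
Total = 107.1144 - 2.9996 = 104.1148


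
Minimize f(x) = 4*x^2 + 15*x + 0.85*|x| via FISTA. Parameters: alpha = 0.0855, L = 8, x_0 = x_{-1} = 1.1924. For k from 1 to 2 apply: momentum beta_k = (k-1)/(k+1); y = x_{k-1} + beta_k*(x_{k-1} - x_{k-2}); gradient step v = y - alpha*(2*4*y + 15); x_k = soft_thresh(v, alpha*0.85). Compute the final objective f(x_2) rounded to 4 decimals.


FISTA on f(x) = 4*x^2 + 15*x + 0.85*|x|
L = 8, alpha = 0.0855
Iteration 1: beta = 0.0, y = 1.1924 + 0.0*(1.1924 - 1.1924) = 1.1924
  grad(y) = 24.5392, v = y - alpha*grad = -0.9057
  prox(v) = soft_thresh(-0.9057, 0.0727) = -0.833
Iteration 2: beta = 0.3333, y = -0.833 + 0.3333*(-0.833 - 1.1924) = -1.5082
  grad(y) = 2.9346, v = y - alpha*grad = -1.7591
  prox(v) = soft_thresh(-1.7591, 0.0727) = -1.6864
f(x_2) = 4*(-1.6864)^2 + 15*(-1.6864) + 0.85*|-1.6864| = -12.4868


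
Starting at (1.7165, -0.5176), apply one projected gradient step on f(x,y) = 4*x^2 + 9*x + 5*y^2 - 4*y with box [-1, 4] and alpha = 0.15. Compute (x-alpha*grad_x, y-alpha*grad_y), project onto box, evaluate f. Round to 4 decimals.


Step 1: Compute gradient at (1.7165, -0.5176).
grad_x = 2*4*1.7165 + 9 = 22.732
grad_y = 2*5*-0.5176 - 4 = -9.176
Step 2: Gradient step.
x_raw = 1.7165 - 0.15*22.732 = -1.6933
y_raw = -0.5176 - 0.15*-9.176 = 0.8588
Step 3: Project onto [-1, 4].
x_proj = clip(-1.6933) = -1.0
y_proj = clip(0.8588) = 0.8588
Step 4: Evaluate f.
f(-1.0, 0.8588) = -4.7475


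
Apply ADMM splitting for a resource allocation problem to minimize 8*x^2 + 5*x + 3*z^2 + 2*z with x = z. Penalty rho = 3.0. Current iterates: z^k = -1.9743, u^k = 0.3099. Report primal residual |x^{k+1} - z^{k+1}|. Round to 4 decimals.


ADMM iteration with rho = 3.0, z^k = -1.9743, u^k = 0.3099
Step 1: x-update.
Minimize 8*x^2 + 5*x + (3.0/2)*(x + 1.9743 + 0.3099)^2
FOC: (2*8 + 3.0)*x = -5 + 3.0*(-1.9743 - 0.3099)
x^{k+1} = -0.6238
Step 2: z-update.
Minimize 3*z^2 + 2*z + (3.0/2)*(-0.6238 - z + 0.3099)^2
FOC: (2*3 + 3.0)*z = -2 + 3.0*(-0.6238 + 0.3099)
z^{k+1} = -0.3269
Step 3: u-update.
u^{k+1} = 0.3099 - 0.6238 + 0.3269 = 0.0129
Step 4: Primal residual = |-0.6238 + 0.3269| = 0.297


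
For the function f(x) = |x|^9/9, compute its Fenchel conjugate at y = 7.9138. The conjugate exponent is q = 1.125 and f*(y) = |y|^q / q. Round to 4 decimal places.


The conjugate exponent q satisfies 1/p + 1/q = 1.
p = 9, so q = 9/(9 - 1) = 1.125
|y|^q = 7.9138^1.125 = 10.249
f*(7.9138) = 10.249 / 1.125 = 9.1103


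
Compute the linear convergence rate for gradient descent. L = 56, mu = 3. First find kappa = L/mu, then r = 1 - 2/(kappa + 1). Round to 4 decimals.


Step 1: Compute the condition number.
kappa = L/mu = 56/3 = 18.6667
Step 2: Compute the convergence rate.
r = 1 - 2/(kappa + 1) = 1 - 2*mu/(L + mu) = (L - mu)/(L + mu) = 53/59 = 0.8983


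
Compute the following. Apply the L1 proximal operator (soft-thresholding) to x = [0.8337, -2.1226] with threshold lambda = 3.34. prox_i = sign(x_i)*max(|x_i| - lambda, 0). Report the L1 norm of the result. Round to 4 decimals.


Soft-thresholding with lambda = 3.34:
prox(0.8337) = sign(0.8337)*max(|0.8337| - 3.34, 0) = 0.0
prox(-2.1226) = sign(-2.1226)*max(|-2.1226| - 3.34, 0) = 0.0
prox(x) = [0.0, 0.0]
||prox(x)||_1 = 0.0 + 0.0 = 0.0


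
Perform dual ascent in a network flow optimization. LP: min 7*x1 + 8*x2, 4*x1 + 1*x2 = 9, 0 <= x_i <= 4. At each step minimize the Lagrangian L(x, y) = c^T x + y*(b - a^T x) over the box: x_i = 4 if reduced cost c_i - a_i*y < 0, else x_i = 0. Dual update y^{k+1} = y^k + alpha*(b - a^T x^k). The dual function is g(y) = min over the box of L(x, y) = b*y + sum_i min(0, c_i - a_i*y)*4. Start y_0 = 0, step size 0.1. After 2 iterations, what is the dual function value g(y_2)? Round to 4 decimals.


Dual ascent for LP: min 7*x1 + 8*x2, 4*x1 + 1*x2 = 9, 0 <= x_i <= 4
Step 1: y^k = 0.0, reduced costs: (7.0, 8.0)
  x^k = (0.0, 0.0), subgradient = b - a^T x = 9.0
  y^{k+1} = 0.0 + 0.1*9.0 = 0.9
Step 2: y^k = 0.9, reduced costs: (3.4, 7.1)
  x^k = (0.0, 0.0), subgradient = b - a^T x = 9.0
  y^{k+1} = 0.9 + 0.1*9.0 = 1.8
Dual objective at y_2 = 1.8: reduced costs (-0.2, 6.2), box minimizer x = (4.0, 0.0)
g(y_2) = b*y + (c1 - a1*y)*x1 + (c2 - a2*y)*x2 = 9*1.8 + (-0.2)*4.0 + 6.2*0.0 = 16.2 - 0.8 + 0.0 = 15.4


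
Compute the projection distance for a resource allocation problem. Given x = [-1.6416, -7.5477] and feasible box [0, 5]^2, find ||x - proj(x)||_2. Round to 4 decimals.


Project each component onto [0, 5].
clip(-1.6416) = 0.0, clip(-7.5477) = 0.0
Projection = [0.0, 0.0]
Squared diffs: [2.6949, 56.9678]
Distance = sqrt(59.6627) = 7.7242


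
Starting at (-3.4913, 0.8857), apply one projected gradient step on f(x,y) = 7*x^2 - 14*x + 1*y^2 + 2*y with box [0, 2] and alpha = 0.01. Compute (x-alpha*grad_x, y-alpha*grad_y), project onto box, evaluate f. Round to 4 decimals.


Step 1: Compute gradient at (-3.4913, 0.8857).
grad_x = 2*7*-3.4913 - 14 = -62.8782
grad_y = 2*1*0.8857 + 2 = 3.7714
Step 2: Gradient step.
x_raw = -3.4913 - 0.01*-62.8782 = -2.8625
y_raw = 0.8857 - 0.01*3.7714 = 0.848
Step 3: Project onto [0, 2].
x_proj = clip(-2.8625) = 0.0
y_proj = clip(0.848) = 0.848
Step 4: Evaluate f.
f(0.0, 0.848) = 2.4151


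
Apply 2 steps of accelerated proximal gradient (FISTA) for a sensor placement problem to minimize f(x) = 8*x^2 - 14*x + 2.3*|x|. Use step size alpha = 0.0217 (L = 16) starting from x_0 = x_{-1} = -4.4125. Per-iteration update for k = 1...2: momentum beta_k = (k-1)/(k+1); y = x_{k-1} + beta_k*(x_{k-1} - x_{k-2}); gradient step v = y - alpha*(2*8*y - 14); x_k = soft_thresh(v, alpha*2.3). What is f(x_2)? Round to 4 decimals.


FISTA on f(x) = 8*x^2 - 14*x + 2.3*|x|
L = 16, alpha = 0.0217
Iteration 1: beta = 0.0, y = -4.4125 + 0.0*(-4.4125 + 4.4125) = -4.4125
  grad(y) = -84.6, v = y - alpha*grad = -2.5767
  prox(v) = soft_thresh(-2.5767, 0.0499) = -2.5268
Iteration 2: beta = 0.3333, y = -2.5268 + 0.3333*(-2.5268 + 4.4125) = -1.8982
  grad(y) = -44.3711, v = y - alpha*grad = -0.9353
  prox(v) = soft_thresh(-0.9353, 0.0499) = -0.8854
f(x_2) = 8*(-0.8854)^2 - 14*(-0.8854) + 2.3*|-0.8854| = 20.7044


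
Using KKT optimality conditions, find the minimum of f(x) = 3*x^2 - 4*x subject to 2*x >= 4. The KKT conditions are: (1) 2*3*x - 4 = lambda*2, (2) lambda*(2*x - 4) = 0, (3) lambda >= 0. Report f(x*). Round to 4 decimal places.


Step 1: Try lambda = 0 (constraint inactive).
x_unc = 4/(2*3) = 0.6667
Check: 2*0.6667 = 1.3334 < 4 -- violated!
Step 2: Constraint must be active: 2*x = 4
x* = 4/2 = 2.0
lambda = (2*3*2.0 - 4)/2 = 4.0
Step 3: Compute optimal value.
f(x*) = 3*2.0^2 - 4*2.0 = 4.0


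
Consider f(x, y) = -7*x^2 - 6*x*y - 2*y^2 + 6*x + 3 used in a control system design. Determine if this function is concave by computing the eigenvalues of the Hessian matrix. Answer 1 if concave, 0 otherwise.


The Hessian of f(x,y) = -7*x^2 - 6*x*y - 2*y^2 + 6*x + 3 is:
H = [[-14, -6], [-6, -4]]
Trace = -14 - 4 = -18
Determinant = -14*-4 - (-6)^2 = 20
Discriminant = (-18)^2 - 4*20 = 244.0
Eigenvalues: lambda_1 = -16.8102, lambda_2 = -1.1898
The function is concave.

1


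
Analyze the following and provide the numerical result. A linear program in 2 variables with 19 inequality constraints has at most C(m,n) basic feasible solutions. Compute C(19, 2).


Each vertex corresponds to some choice of n active constraints out of m, so the number of vertices is at most C(m, n) = m! / (n!(m-n)!).
m = 19, n = 2
Numerator: 19 * 18
Denominator: 2! = 2
C(19, 2) = 171


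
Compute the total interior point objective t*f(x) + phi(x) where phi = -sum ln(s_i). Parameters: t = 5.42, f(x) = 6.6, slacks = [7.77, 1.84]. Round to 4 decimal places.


Step 1: Compute log-barrier.
ln values: [2.0503, 0.6098]
phi = -(2.0503 + 0.6098) = -2.66
Step 2: Compute augmented objective.
t*f(x) = 5.42*6.6 = 35.772
Total = 35.772 - 2.66 = 33.112


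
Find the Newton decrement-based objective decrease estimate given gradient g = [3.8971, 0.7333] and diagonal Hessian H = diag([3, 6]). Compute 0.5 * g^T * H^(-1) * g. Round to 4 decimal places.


Step 1: H is diagonal, so H^(-1) * g = [1.299, 0.1222].
Step 2: g^T H^(-1) g = sum_i g_i^2 / H_ii
  = (3.8971)^2/3 + (0.7333)^2/6
  = 5.0625 + 0.0896 = 5.1521
Step 3: Objective decrease = 0.5 * g^T H^(-1) g = 2.576


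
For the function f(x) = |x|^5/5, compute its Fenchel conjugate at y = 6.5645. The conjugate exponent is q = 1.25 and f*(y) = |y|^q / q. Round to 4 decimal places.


The conjugate exponent q satisfies 1/p + 1/q = 1.
p = 5, so q = 5/(5 - 1) = 1.25
|y|^q = 6.5645^1.25 = 10.5076
f*(6.5645) = 10.5076 / 1.25 = 8.4061


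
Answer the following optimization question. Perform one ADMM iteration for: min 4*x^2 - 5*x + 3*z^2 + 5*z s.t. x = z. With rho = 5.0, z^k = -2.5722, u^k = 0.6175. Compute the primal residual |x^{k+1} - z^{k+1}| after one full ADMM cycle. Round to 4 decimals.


ADMM iteration with rho = 5.0, z^k = -2.5722, u^k = 0.6175
Step 1: x-update.
Minimize 4*x^2 - 5*x + (5.0/2)*(x + 2.5722 + 0.6175)^2
FOC: (2*4 + 5.0)*x = 5 + 5.0*(-2.5722 - 0.6175)
x^{k+1} = -0.8422
Step 2: z-update.
Minimize 3*z^2 + 5*z + (5.0/2)*(-0.8422 - z + 0.6175)^2
FOC: (2*3 + 5.0)*z = -5 + 5.0*(-0.8422 + 0.6175)
z^{k+1} = -0.5567
Step 3: u-update.
u^{k+1} = 0.6175 - 0.8422 + 0.5567 = 0.332
Step 4: Primal residual = |-0.8422 + 0.5567| = 0.2855


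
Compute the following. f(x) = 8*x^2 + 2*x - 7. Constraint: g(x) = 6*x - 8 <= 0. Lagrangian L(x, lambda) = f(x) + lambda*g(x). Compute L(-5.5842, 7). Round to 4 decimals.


Step 1: Evaluate f(x).
f(-5.5842) = 8*(-5.5842)^2 + 2*(-5.5842) - 7 = 231.2979
Step 2: Evaluate g(x).
g(-5.5842) = 6*-5.5842 - 8 = -41.5052
Step 3: Compute Lagrangian.
L = 231.2979 + 7*-41.5052 = -59.2385


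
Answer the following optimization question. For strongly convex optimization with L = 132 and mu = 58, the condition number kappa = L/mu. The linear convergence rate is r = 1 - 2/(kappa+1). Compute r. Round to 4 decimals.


Step 1: Compute the condition number.
kappa = L/mu = 132/58 = 2.2759
Step 2: Compute the convergence rate.
r = 1 - 2/(kappa + 1) = 1 - 2*mu/(L + mu) = (L - mu)/(L + mu) = 74/190 = 0.3895


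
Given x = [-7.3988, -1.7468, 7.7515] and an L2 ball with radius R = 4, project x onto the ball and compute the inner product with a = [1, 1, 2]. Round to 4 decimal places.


Step 1: Compute ||x|| (intermediates to 6 decimals).
||x|| = sqrt((-7.3988)^2 + (-1.7468)^2 + 7.7515^2) = 10.857224
Step 2: Project.
Since ||x|| > R, scale = R/||x|| = 4/10.857224 = 0.368418, proj(x) = scale * x
proj(x) = [-2.725851, -0.643553, 2.855792]
Step 3: Dot product.
a^T * proj(x) = 1*(-2.725851) + 1*(-0.643553) + 2*2.855792 = 2.3422


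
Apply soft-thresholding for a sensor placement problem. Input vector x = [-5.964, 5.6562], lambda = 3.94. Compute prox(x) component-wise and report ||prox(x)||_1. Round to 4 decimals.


Soft-thresholding with lambda = 3.94:
prox(-5.964) = sign(-5.964)*max(|-5.964| - 3.94, 0) = -2.024
prox(5.6562) = sign(5.6562)*max(|5.6562| - 3.94, 0) = 1.7162
prox(x) = [-2.024, 1.7162]
||prox(x)||_1 = 2.024 + 1.7162 = 3.7402


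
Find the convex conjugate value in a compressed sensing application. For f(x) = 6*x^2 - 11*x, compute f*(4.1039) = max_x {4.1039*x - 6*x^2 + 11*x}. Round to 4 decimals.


f*(y) = sup_x {y*x - a*x^2 - b*x} = sup_x {(y-b)*x - a*x^2}
FOC: (y - b) - 2a*x = 0 => x* = (y - b)/(2a)
x* = (4.1039 + 11)/(2*6) = 1.2587
f*(4.1039) = (y-b)^2/(4a) = (4.1039 + 11)^2/(4*6)
= 228.1278/24 = 9.5053


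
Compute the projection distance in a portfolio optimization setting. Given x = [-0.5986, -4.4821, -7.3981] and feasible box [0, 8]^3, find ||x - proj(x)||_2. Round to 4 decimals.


Project each component onto [0, 8].
clip(-0.5986) = 0.0, clip(-4.4821) = 0.0, clip(-7.3981) = 0.0
Projection = [0.0, 0.0, 0.0]
Squared diffs: [0.3583, 20.0892, 54.7319]
Distance = sqrt(75.1794) = 8.6706


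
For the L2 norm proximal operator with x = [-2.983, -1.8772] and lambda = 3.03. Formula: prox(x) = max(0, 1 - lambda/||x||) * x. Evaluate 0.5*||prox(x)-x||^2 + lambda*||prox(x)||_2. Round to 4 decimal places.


Step 1: Compute ||x||.
||x|| = 3.5245
Step 2: Compute scaling factor.
scale = max(0, 1 - 3.03/3.5245) = 0.1403
Step 3: prox(x) = [-0.4185, -0.2634]
||prox(x)|| = 0.4945
Step 4: Proximal objective.
0.5*||prox-x||^2 = 4.5905
lambda*||prox|| = 1.4983
Total = 6.0888


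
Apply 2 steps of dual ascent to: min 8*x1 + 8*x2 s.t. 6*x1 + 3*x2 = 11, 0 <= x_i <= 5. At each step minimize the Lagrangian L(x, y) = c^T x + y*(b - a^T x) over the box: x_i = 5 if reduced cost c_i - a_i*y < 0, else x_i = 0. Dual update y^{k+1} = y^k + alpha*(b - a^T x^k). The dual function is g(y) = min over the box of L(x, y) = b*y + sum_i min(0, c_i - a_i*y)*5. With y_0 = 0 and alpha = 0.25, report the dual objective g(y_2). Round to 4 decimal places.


Dual ascent for LP: min 8*x1 + 8*x2, 6*x1 + 3*x2 = 11, 0 <= x_i <= 5
Step 1: y^k = 0.0, reduced costs: (8.0, 8.0)
  x^k = (0.0, 0.0), subgradient = b - a^T x = 11.0
  y^{k+1} = 0.0 + 0.25*11.0 = 2.75
Step 2: y^k = 2.75, reduced costs: (-8.5, -0.25)
  x^k = (5.0, 5.0), subgradient = b - a^T x = -34.0
  y^{k+1} = 2.75 + 0.25*-34.0 = -5.75
Dual objective at y_2 = -5.75: reduced costs (42.5, 25.25), box minimizer x = (0.0, 0.0)
g(y_2) = b*y + (c1 - a1*y)*x1 + (c2 - a2*y)*x2 = 11*(-5.75) + 42.5*0.0 + 25.25*0.0 = -63.25 + 0.0 + 0.0 = -63.25


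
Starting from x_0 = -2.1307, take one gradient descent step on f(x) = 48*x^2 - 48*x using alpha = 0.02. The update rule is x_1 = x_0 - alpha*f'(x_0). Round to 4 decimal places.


We compute the gradient at x_0 and apply the update.
f'(x) = 96*x - 48
f'(-2.1307) = 96*-2.1307 - 48 = -252.5472
x_1 = -2.1307 - 0.02*-252.5472 = 2.9202


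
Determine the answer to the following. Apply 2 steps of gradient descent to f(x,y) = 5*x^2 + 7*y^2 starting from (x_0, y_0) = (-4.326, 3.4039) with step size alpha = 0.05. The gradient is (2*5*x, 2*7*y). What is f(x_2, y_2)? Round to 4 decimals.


Gradient descent on f(x,y) = 5*x^2 + 7*y^2.
Starting point: (-4.326, 3.4039), alpha = 0.05
Step 1: grad_x = 2*5*-4.326 = -43.26, grad_y = 2*7*3.4039 = 47.6546
  x_1 = -4.326 - 0.05*-43.26 = -2.163
  y_1 = 3.4039 - 0.05*47.6546 = 1.0212
Step 2: grad_x = 2*5*-2.163 = -21.63, grad_y = 2*7*1.0212 = 14.2964
  x_2 = -2.163 - 0.05*-21.63 = -1.0815
  y_2 = 1.0212 - 0.05*14.2964 = 0.3064
f(-1.0815, 0.3064) = 5*(-1.0815)^2 + 7*0.3064^2 = 6.5052


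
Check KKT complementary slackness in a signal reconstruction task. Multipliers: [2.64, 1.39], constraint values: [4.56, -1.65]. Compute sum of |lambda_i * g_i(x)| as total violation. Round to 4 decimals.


KKT complementary slackness check:
lambda_1 * g_1 = 2.64 * 4.56 = 12.0384
lambda_2 * g_2 = 1.39 * -1.65 = -2.2935
Total violation = 12.0384 + 2.2935 = 14.3319


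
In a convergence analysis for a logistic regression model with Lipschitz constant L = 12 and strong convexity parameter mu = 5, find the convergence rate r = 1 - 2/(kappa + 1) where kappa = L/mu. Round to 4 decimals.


Step 1: Compute the condition number.
kappa = L/mu = 12/5 = 2.4
Step 2: Compute the convergence rate.
r = 1 - 2/(kappa + 1) = 1 - 2*mu/(L + mu) = (L - mu)/(L + mu) = 7/17 = 0.4118


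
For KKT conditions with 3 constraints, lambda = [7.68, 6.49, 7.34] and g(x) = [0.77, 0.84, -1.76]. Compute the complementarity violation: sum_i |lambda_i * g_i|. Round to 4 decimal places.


KKT complementary slackness check:
lambda_1 * g_1 = 7.68 * 0.77 = 5.9136
lambda_2 * g_2 = 6.49 * 0.84 = 5.4516
lambda_3 * g_3 = 7.34 * -1.76 = -12.9184
Total violation = 5.9136 + 5.4516 + 12.9184 = 24.2836


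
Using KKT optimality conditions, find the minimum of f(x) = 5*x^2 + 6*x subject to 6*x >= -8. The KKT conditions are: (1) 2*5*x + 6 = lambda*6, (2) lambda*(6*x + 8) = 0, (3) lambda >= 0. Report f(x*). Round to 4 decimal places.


Step 1: Try lambda = 0 (constraint inactive).
Stationarity: 2*5*x + 6 = 0
x* = -6/(2*5) = -0.6
Check constraint: 6*-0.6 = -3.6 >= -8 -- satisfied.
Step 2: Compute optimal value.
f(x*) = 5*(-0.6)^2 + 6*(-0.6) = -1.8


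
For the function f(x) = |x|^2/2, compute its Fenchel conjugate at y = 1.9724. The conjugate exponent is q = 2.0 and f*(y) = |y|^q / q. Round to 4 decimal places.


The conjugate exponent q satisfies 1/p + 1/q = 1.
p = 2, so q = 2/(2 - 1) = 2.0
|y|^q = 1.9724^2.0 = 3.8904
f*(1.9724) = 3.8904 / 2.0 = 1.9452


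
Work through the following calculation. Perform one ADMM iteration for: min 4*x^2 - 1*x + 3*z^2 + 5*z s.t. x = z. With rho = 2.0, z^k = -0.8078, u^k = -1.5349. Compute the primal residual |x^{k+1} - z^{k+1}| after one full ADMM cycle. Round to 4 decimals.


ADMM iteration with rho = 2.0, z^k = -0.8078, u^k = -1.5349
Step 1: x-update.
Minimize 4*x^2 - 1*x + (2.0/2)*(x + 0.8078 - 1.5349)^2
FOC: (2*4 + 2.0)*x = 1 + 2.0*(-0.8078 + 1.5349)
x^{k+1} = 0.2454
Step 2: z-update.
Minimize 3*z^2 + 5*z + (2.0/2)*(0.2454 - z - 1.5349)^2
FOC: (2*3 + 2.0)*z = -5 + 2.0*(0.2454 - 1.5349)
z^{k+1} = -0.9474
Step 3: u-update.
u^{k+1} = -1.5349 + 0.2454 + 0.9474 = -0.3421
Step 4: Primal residual = |0.2454 + 0.9474| = 1.1928


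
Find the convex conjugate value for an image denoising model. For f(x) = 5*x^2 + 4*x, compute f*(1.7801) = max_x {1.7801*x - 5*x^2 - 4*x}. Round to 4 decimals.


f*(y) = sup_x {y*x - a*x^2 - b*x} = sup_x {(y-b)*x - a*x^2}
FOC: (y - b) - 2a*x = 0 => x* = (y - b)/(2a)
x* = (1.7801 - 4)/(2*5) = -0.222
f*(1.7801) = (y-b)^2/(4a) = (1.7801 - 4)^2/(4*5)
= 4.928/20 = 0.2464


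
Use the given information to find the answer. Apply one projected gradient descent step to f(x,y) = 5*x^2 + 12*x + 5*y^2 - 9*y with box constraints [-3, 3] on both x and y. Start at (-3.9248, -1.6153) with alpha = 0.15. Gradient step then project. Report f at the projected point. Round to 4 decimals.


Step 1: Compute gradient at (-3.9248, -1.6153).
grad_x = 2*5*-3.9248 + 12 = -27.248
grad_y = 2*5*-1.6153 - 9 = -25.153
Step 2: Gradient step.
x_raw = -3.9248 - 0.15*-27.248 = 0.1624
y_raw = -1.6153 - 0.15*-25.153 = 2.1577
Step 3: Project onto [-3, 3].
x_proj = clip(0.1624) = 0.1624
y_proj = clip(2.1577) = 2.1577
Step 4: Evaluate f.
f(0.1624, 2.1577) = 5.9391


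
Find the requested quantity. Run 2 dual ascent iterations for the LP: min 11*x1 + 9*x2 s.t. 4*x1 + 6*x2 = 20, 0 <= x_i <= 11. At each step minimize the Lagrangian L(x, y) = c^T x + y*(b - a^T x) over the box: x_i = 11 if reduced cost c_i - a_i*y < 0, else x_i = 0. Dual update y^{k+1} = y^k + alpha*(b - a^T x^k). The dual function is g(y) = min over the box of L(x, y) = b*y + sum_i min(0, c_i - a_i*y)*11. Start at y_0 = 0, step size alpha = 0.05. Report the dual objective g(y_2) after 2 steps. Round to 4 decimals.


Dual ascent for LP: min 11*x1 + 9*x2, 4*x1 + 6*x2 = 20, 0 <= x_i <= 11
Step 1: y^k = 0.0, reduced costs: (11.0, 9.0)
  x^k = (0.0, 0.0), subgradient = b - a^T x = 20.0
  y^{k+1} = 0.0 + 0.05*20.0 = 1.0
Step 2: y^k = 1.0, reduced costs: (7.0, 3.0)
  x^k = (0.0, 0.0), subgradient = b - a^T x = 20.0
  y^{k+1} = 1.0 + 0.05*20.0 = 2.0
Dual objective at y_2 = 2.0: reduced costs (3.0, -3.0), box minimizer x = (0.0, 11.0)
g(y_2) = b*y + (c1 - a1*y)*x1 + (c2 - a2*y)*x2 = 20*2.0 + 3.0*0.0 + (-3.0)*11.0 = 40.0 + 0.0 - 33.0 = 7.0
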